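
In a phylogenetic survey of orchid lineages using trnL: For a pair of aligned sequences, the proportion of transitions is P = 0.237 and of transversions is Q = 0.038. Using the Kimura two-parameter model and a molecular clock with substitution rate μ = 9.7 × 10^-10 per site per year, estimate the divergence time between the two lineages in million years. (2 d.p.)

Under the Kimura two-parameter model, d = −½ ln(1 − 2P − Q) − ¼ ln(1 − 2Q).
1 − 2P − Q = 0.488, giving −½ ln(0.488) = 0.358720.
1 − 2Q = 0.924, giving −¼ ln(0.924) = 0.019761.
d = 0.358720 + 0.019761 = 0.378481.
Under a molecular clock d = 2μt, so t = d/(2μ) = 0.378481 / (2 × 9.7 × 10^-10) = 195.09 million years.

195.09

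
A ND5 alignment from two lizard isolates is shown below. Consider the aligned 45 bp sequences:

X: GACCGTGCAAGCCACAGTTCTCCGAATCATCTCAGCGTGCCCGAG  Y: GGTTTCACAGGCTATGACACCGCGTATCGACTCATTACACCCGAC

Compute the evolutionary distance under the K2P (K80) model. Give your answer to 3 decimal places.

Of 45 sites, 17 differences are transitions and 7 are transversions, so P = 17/45 ≈ 0.377778 and Q = 7/45 ≈ 0.155556.
Under the Kimura two-parameter model, d = −½ ln(1 − 2P − Q) − ¼ ln(1 − 2Q).
1 − 2P − Q = 0.088888, giving −½ ln(0.088888) = 1.210189.
1 − 2Q = 0.688888, giving −¼ ln(0.688888) = 0.093169.
d = 1.210189 + 0.093169 = 1.303358.

1.303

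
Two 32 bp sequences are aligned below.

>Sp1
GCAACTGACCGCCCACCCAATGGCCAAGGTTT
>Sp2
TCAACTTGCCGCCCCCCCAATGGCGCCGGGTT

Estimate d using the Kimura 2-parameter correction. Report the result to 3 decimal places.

Of 32 sites, 1 differences are transitions and 7 are transversions, so P = 1/32 = 0.03125 and Q = 7/32 = 0.21875.
Under the Kimura two-parameter model, d = −½ ln(1 − 2P − Q) − ¼ ln(1 − 2Q).
1 − 2P − Q = 0.71875, giving −½ ln(0.71875) = 0.165121.
1 − 2Q = 0.5625, giving −¼ ln(0.5625) = 0.143841.
d = 0.165121 + 0.143841 = 0.308962.

0.309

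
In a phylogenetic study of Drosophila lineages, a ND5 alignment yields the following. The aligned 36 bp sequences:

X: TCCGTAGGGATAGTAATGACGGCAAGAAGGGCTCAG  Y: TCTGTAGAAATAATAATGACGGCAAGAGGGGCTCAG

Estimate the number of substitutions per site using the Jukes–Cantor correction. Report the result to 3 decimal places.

0.154

The sequences differ at 5 of 36 sites (3, 8, 9, 13, 28), so p = 5/36 ≈ 0.138889.
d = −(3/4) ln(1 − 4p/3) = −0.75 ln(1 − 0.185185) = −0.75 ln(0.814815)
  = −0.75 × (-0.204794) = 0.153596 substitutions/site.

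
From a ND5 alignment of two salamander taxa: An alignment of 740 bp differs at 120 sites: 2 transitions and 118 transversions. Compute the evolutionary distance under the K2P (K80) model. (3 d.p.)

0.186

P = 2/740 ≈ 0.002703 and Q = 118/740 ≈ 0.159459.
Under the Kimura two-parameter model, d = −½ ln(1 − 2P − Q) − ¼ ln(1 − 2Q).
1 − 2P − Q = 0.835135, giving −½ ln(0.835135) = 0.090081.
1 − 2Q = 0.681082, giving −¼ ln(0.681082) = 0.096018.
d = 0.090081 + 0.096018 = 0.186099.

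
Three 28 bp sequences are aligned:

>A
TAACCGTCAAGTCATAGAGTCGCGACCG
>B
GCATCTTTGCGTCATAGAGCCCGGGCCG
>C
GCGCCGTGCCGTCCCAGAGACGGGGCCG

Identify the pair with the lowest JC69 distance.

A–B: 11/28 differ, p = 0.393, d = 0.556.
A–C: 11/28 differ, p = 0.393, d = 0.556.
B–C: 9/28 differ, p = 0.321, d = 0.420.
The smallest distance is between B and C.

B and C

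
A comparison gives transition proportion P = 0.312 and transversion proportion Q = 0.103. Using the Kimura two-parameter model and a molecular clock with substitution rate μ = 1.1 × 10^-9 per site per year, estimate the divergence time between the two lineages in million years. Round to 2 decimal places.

Under the Kimura two-parameter model, d = −½ ln(1 − 2P − Q) − ¼ ln(1 − 2Q).
1 − 2P − Q = 0.273, giving −½ ln(0.273) = 0.649142.
1 − 2Q = 0.794, giving −¼ ln(0.794) = 0.057668.
d = 0.649142 + 0.057668 = 0.706810.
Under a molecular clock d = 2μt, so t = d/(2μ) = 0.706810 / (2 × 1.1 × 10^-9) = 321.28 million years.

321.28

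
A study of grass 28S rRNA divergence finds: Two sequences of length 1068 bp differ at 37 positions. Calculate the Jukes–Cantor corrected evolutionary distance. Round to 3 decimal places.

p = 37/1068 ≈ 0.034644.
d = −(3/4) ln(1 − 4p/3) = −0.75 ln(1 − 0.046192) = −0.75 ln(0.953808)
  = −0.75 × (-0.047293) = 0.035470 substitutions/site.

0.035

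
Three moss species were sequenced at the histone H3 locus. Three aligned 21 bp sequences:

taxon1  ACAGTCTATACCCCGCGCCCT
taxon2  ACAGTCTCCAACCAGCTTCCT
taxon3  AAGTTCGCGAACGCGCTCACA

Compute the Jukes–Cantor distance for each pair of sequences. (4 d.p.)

d(taxon1,taxon2) = 0.3597, d(taxon1,taxon3) = 0.8990, d(taxon2,taxon3) = 0.7557

taxon1–taxon2: 6/21 sites differ → p ≈ 0.285714, d = −0.75 ln(1 − 0.380952) = 0.359679 ≈ 0.3597.
taxon1–taxon3: 11/21 sites differ → p ≈ 0.52381, d = −0.75 ln(1 − 0.698413) = 0.899023 ≈ 0.8990.
taxon2–taxon3: 10/21 sites differ → p ≈ 0.47619, d = −0.75 ln(1 − 0.63492) = 0.755729 ≈ 0.7557.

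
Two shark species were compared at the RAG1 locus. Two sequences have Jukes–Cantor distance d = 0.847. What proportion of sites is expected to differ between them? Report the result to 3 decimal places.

p = (3/4)(1 − e^(−4d/3)) = 0.75 × (1 − e^(-1.129333)) = 0.75 × (1 − 0.323249) = 0.507563.

0.508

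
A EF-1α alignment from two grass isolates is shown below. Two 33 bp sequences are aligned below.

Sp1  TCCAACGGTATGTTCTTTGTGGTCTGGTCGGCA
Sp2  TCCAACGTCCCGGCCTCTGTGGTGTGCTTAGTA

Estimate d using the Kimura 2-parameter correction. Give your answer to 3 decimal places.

Of 33 sites, 7 differences are transitions and 5 are transversions, so P = 7/33 ≈ 0.212121 and Q = 5/33 ≈ 0.151515.
Under the Kimura two-parameter model, d = −½ ln(1 − 2P − Q) − ¼ ln(1 − 2Q).
1 − 2P − Q = 0.424243, giving −½ ln(0.424243) = 0.428724.
1 − 2Q = 0.69697, giving −¼ ln(0.69697) = 0.090253.
d = 0.428724 + 0.090253 = 0.518977.

0.519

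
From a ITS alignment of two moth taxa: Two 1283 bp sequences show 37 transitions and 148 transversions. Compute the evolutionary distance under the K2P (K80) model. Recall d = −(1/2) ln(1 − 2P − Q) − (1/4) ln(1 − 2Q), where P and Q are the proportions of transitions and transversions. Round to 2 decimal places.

P = 37/1283 ≈ 0.028839 and Q = 148/1283 ≈ 0.115355.
Under the Kimura two-parameter model, d = −½ ln(1 − 2P − Q) − ¼ ln(1 − 2Q).
1 − 2P − Q = 0.826967, giving −½ ln(0.826967) = 0.094995.
1 − 2Q = 0.76929, giving −¼ ln(0.76929) = 0.065572.
d = 0.094995 + 0.065572 = 0.160567.

0.16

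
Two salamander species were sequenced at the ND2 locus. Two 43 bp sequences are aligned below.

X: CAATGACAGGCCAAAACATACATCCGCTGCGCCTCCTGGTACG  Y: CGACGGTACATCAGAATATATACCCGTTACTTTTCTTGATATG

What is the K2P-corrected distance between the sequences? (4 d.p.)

0.9321

Of 43 sites, 17 differences are transitions and 2 are transversions, so P = 17/43 ≈ 0.395349 and Q = 2/43 ≈ 0.046512.
Under the Kimura two-parameter model, d = −½ ln(1 − 2P − Q) − ¼ ln(1 − 2Q).
1 − 2P − Q = 0.16279, giving −½ ln(0.16279) = 0.907647.
1 − 2Q = 0.906976, giving −¼ ln(0.906976) = 0.024410.
d = 0.907647 + 0.024410 = 0.932057.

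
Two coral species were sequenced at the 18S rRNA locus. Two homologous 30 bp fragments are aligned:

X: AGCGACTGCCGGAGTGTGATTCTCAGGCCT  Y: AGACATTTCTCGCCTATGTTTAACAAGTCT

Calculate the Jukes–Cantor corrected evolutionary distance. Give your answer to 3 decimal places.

0.730

The sequences differ at 14 of 30 sites, so p = 14/30 ≈ 0.466667.
d = −(3/4) ln(1 − 4p/3) = −0.75 ln(1 − 0.622223) = −0.75 ln(0.377777)
  = −0.75 × (-0.973451) = 0.730088 substitutions/site.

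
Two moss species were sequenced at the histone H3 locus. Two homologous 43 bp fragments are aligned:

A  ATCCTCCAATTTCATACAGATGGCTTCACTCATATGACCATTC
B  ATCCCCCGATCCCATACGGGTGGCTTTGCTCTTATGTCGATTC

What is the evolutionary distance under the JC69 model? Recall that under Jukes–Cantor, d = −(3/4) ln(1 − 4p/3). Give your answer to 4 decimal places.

The sequences differ at 11 of 43 sites, so p = 11/43 ≈ 0.255814.
d = −(3/4) ln(1 − 4p/3) = −0.75 ln(1 − 0.341085) = −0.75 ln(0.658915)
  = −0.75 × (-0.417161) = 0.312871 substitutions/site.

0.3129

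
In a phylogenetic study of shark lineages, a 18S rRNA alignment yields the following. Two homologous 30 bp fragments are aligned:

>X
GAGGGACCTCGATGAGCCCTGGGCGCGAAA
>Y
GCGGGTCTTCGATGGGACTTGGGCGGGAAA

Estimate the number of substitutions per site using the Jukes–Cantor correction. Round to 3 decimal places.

0.280

The sequences differ at 7 of 30 sites (2, 6, 8, 15, 17, 19, 26), so p = 7/30 ≈ 0.233333.
d = −(3/4) ln(1 − 4p/3) = −0.75 ln(1 − 0.311111) = −0.75 ln(0.688889)
  = −0.75 × (-0.372675) = 0.279506 substitutions/site.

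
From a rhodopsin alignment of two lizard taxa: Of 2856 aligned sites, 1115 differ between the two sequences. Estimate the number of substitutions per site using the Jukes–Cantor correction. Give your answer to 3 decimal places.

0.551

p = 1115/2856 ≈ 0.390406.
d = −(3/4) ln(1 − 4p/3) = −0.75 ln(1 − 0.520541) = −0.75 ln(0.479459)
  = −0.75 × (-0.735097) = 0.551323 substitutions/site.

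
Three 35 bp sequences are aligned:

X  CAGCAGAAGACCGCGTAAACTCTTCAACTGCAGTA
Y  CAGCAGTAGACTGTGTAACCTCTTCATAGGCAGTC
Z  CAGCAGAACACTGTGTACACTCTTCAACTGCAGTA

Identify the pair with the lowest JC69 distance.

X–Y: 8/35 differ, p = 0.229, d = 0.273.
X–Z: 4/35 differ, p = 0.114, d = 0.124.
Y–Z: 8/35 differ, p = 0.229, d = 0.273.
The smallest distance is between X and Z.

X and Z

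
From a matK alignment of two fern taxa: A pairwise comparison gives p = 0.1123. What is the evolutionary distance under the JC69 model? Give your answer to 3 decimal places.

0.122

d = −(3/4) ln(1 − 4p/3) = −0.75 ln(1 − 0.149733) = −0.75 ln(0.850267)
  = −0.75 × (-0.162205) = 0.121654 substitutions/site.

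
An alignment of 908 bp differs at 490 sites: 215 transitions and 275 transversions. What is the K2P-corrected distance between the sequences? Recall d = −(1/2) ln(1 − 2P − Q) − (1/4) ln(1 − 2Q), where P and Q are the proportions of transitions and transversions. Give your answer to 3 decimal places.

0.982

P = 215/908 ≈ 0.236784 and Q = 275/908 ≈ 0.302863.
Under the Kimura two-parameter model, d = −½ ln(1 − 2P − Q) − ¼ ln(1 − 2Q).
1 − 2P − Q = 0.223569, giving −½ ln(0.223569) = 0.749018.
1 − 2Q = 0.394274, giving −¼ ln(0.394274) = 0.232677.
d = 0.749018 + 0.232677 = 0.981695.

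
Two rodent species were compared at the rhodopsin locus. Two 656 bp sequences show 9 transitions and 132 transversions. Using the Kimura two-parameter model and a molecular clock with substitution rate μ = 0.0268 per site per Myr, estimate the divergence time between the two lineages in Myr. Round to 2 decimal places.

4.82

P = 9/656 ≈ 0.01372 and Q = 132/656 ≈ 0.20122.
Under the Kimura two-parameter model, d = −½ ln(1 − 2P − Q) − ¼ ln(1 − 2Q).
1 − 2P − Q = 0.77134, giving −½ ln(0.77134) = 0.129813.
1 − 2Q = 0.59756, giving −¼ ln(0.59756) = 0.128725.
d = 0.129813 + 0.128725 = 0.258538.
Under a molecular clock d = 2μt, so t = d/(2μ) = 0.258538 / (2 × 0.0268) = 4.82 Myr.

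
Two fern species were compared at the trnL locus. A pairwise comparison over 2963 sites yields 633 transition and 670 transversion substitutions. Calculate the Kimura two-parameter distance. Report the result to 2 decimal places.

0.68

P = 633/2963 ≈ 0.213635 and Q = 670/2963 ≈ 0.226122.
Under the Kimura two-parameter model, d = −½ ln(1 − 2P − Q) − ¼ ln(1 − 2Q).
1 − 2P − Q = 0.346608, giving −½ ln(0.346608) = 0.529780.
1 − 2Q = 0.547756, giving −¼ ln(0.547756) = 0.150481.
d = 0.529780 + 0.150481 = 0.680261.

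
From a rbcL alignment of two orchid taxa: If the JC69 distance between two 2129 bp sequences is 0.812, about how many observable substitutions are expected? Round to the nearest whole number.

1056

Invert JC69: p = (3/4)(1 − e^(−4d/3)) = 0.75 × (1 − e^(-1.082667)) = 0.75 × (1 − 0.338691) = 0.495982.
Expected differing sites = pL ≈ 0.495982 × 2129 = 1055.945678 ≈ 1056.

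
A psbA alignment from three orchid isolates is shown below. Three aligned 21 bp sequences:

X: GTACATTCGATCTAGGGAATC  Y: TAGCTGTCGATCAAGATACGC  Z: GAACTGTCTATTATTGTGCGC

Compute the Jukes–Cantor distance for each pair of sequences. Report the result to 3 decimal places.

X–Y: 10/21 sites differ → p ≈ 0.47619, d = −0.75 ln(1 − 0.63492) = 0.755729 ≈ 0.756.
X–Z: 12/21 sites differ → p ≈ 0.571429, d = −0.75 ln(1 − 0.761905) = 1.076314 ≈ 1.076.
Y–Z: 8/21 sites differ → p ≈ 0.380952, d = −0.75 ln(1 − 0.507936) = 0.531860 ≈ 0.532.

d(X,Y) = 0.756, d(X,Z) = 1.076, d(Y,Z) = 0.532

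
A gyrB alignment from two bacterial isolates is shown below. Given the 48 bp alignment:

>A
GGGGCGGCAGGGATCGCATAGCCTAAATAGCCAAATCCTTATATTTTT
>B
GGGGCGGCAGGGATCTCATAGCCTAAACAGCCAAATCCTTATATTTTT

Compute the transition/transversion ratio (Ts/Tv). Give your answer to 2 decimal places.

1.00

Transitions are A↔G and C↔T; transversions are all other mismatches.
Transitions: 1. Transversions: 1.
R = 1/1 = 1.00.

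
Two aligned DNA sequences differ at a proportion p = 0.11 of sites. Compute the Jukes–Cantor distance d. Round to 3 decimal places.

0.119

d = −(3/4) ln(1 − 4p/3) = −0.75 ln(1 − 0.146667) = −0.75 ln(0.853333)
  = −0.75 × (-0.158605) = 0.118954 substitutions/site.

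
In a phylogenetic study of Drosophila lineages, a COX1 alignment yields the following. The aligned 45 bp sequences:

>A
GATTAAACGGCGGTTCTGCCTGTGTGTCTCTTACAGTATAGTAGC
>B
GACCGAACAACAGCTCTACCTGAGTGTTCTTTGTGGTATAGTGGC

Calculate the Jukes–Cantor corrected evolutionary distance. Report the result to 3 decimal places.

0.482

The sequences differ at 16 of 45 sites, so p = 16/45 ≈ 0.355556.
d = −(3/4) ln(1 − 4p/3) = −0.75 ln(1 − 0.474075) = −0.75 ln(0.525925)
  = −0.75 × (-0.642597) = 0.481948 substitutions/site.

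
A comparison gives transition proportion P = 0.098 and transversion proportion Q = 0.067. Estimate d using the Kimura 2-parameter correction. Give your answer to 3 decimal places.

0.189

Under the Kimura two-parameter model, d = −½ ln(1 − 2P − Q) − ¼ ln(1 − 2Q).
1 − 2P − Q = 0.737, giving −½ ln(0.737) = 0.152584.
1 − 2Q = 0.866, giving −¼ ln(0.866) = 0.035968.
d = 0.152584 + 0.035968 = 0.188552.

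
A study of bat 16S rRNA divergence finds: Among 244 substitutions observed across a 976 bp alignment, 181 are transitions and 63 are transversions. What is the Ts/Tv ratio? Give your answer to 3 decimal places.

R = 181/63 = 2.873015… ≈ 2.873 (to 3 d.p.).

2.873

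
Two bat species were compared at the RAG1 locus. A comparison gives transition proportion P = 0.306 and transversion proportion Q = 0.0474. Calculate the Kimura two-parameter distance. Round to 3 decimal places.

0.563

Under the Kimura two-parameter model, d = −½ ln(1 − 2P − Q) − ¼ ln(1 − 2Q).
1 − 2P − Q = 0.3406, giving −½ ln(0.3406) = 0.538523.
1 − 2Q = 0.9052, giving −¼ ln(0.9052) = 0.024900.
d = 0.538523 + 0.024900 = 0.563423.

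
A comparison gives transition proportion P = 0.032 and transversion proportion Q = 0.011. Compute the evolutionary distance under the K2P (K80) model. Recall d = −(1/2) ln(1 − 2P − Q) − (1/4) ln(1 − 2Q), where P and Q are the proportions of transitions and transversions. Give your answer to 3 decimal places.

0.045

Under the Kimura two-parameter model, d = −½ ln(1 − 2P − Q) − ¼ ln(1 − 2Q).
1 − 2P − Q = 0.925, giving −½ ln(0.925) = 0.038981.
1 − 2Q = 0.978, giving −¼ ln(0.978) = 0.005561.
d = 0.038981 + 0.005561 = 0.044542.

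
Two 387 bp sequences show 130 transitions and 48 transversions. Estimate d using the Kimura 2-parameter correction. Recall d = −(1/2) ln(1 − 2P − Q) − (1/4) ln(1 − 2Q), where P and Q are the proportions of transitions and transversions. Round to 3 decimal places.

P = 130/387 ≈ 0.335917 and Q = 48/387 ≈ 0.124031.
Under the Kimura two-parameter model, d = −½ ln(1 − 2P − Q) − ¼ ln(1 − 2Q).
1 − 2P − Q = 0.204135, giving −½ ln(0.204135) = 0.794487.
1 − 2Q = 0.751938, giving −¼ ln(0.751938) = 0.071275.
d = 0.794487 + 0.071275 = 0.865762.

0.866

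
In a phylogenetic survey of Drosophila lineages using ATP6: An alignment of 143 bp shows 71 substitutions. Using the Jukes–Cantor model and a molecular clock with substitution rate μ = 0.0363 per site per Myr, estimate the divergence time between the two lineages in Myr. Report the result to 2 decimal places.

p = 71/143 ≈ 0.496503.
d = −(3/4) ln(1 − 4p/3) = −0.75 ln(1 − 0.662004) = −0.75 ln(0.337996)
  = −0.75 × (-1.084721) = 0.813541 substitutions/site.
Under a molecular clock d = 2μt, so t = d/(2μ) = 0.813541 / (2 × 0.0363) = 11.21 Myr.

11.21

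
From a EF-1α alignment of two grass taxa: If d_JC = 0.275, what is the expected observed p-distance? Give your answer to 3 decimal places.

0.230

p = (3/4)(1 − e^(−4d/3)) = 0.75 × (1 − e^(-0.366667)) = 0.75 × (1 − 0.693040) = 0.230220.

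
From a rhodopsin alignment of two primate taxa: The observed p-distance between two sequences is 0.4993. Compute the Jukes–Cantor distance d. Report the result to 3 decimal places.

d = −(3/4) ln(1 − 4p/3) = −0.75 ln(1 − 0.665733) = −0.75 ln(0.334267)
  = −0.75 × (-1.095815) = 0.821861 substitutions/site.

0.822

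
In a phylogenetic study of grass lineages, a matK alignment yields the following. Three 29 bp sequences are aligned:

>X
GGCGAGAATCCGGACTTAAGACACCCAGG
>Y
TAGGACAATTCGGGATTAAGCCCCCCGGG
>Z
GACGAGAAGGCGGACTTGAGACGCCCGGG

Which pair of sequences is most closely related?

X–Y: 10/29 differ, p = 0.345, d = 0.462.
X–Z: 6/29 differ, p = 0.207, d = 0.242.
Y–Z: 10/29 differ, p = 0.345, d = 0.462.
The smallest distance is between X and Z.

X and Z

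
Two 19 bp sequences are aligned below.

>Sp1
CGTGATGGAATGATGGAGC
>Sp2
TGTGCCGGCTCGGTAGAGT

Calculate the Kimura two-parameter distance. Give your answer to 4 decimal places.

Of 19 sites, 6 differences are transitions and 3 are transversions, so P = 6/19 ≈ 0.315789 and Q = 3/19 ≈ 0.157895.
Under the Kimura two-parameter model, d = −½ ln(1 − 2P − Q) − ¼ ln(1 − 2Q).
1 − 2P − Q = 0.210527, giving −½ ln(0.210527) = 0.779071.
1 − 2Q = 0.68421, giving −¼ ln(0.68421) = 0.094873.
d = 0.779071 + 0.094873 = 0.873944.

0.8739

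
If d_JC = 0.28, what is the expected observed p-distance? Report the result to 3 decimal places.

0.234

p = (3/4)(1 − e^(−4d/3)) = 0.75 × (1 − e^(-0.373333)) = 0.75 × (1 − 0.688436) = 0.233673.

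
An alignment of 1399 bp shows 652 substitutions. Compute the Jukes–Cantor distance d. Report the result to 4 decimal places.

0.7284

p = 652/1399 ≈ 0.466047.
d = −(3/4) ln(1 − 4p/3) = −0.75 ln(1 − 0.621396) = −0.75 ln(0.378604)
  = −0.75 × (-0.971264) = 0.728448 substitutions/site.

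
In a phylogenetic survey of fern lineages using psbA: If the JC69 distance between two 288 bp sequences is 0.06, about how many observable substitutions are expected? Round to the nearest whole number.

Invert JC69: p = (3/4)(1 − e^(−4d/3)) = 0.75 × (1 − e^(-0.08)) = 0.75 × (1 − 0.923116) = 0.057663.
Expected differing sites = pL ≈ 0.057663 × 288 = 16.606944 ≈ 17.

17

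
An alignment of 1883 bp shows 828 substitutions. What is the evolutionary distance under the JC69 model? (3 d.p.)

p = 828/1883 ≈ 0.439724.
d = −(3/4) ln(1 − 4p/3) = −0.75 ln(1 − 0.586299) = −0.75 ln(0.413701)
  = −0.75 × (-0.882612) = 0.661959 substitutions/site.

0.662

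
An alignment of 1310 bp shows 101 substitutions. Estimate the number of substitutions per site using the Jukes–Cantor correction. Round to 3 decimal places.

p = 101/1310 ≈ 0.077099.
d = −(3/4) ln(1 − 4p/3) = −0.75 ln(1 − 0.102799) = −0.75 ln(0.897201)
  = −0.75 × (-0.108475) = 0.081356 substitutions/site.

0.081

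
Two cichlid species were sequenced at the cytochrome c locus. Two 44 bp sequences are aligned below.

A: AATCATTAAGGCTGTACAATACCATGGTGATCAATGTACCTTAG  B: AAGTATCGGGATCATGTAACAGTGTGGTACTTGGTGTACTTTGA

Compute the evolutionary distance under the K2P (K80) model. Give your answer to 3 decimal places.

1.929

Of 44 sites, 20 differences are transitions and 3 are transversions, so P = 20/44 ≈ 0.454545 and Q = 3/44 ≈ 0.068182.
Under the Kimura two-parameter model, d = −½ ln(1 − 2P − Q) − ¼ ln(1 − 2Q).
1 − 2P − Q = 0.022728, giving −½ ln(0.022728) = 1.892079.
1 − 2Q = 0.863636, giving −¼ ln(0.863636) = 0.036651.
d = 1.892079 + 0.036651 = 1.928730.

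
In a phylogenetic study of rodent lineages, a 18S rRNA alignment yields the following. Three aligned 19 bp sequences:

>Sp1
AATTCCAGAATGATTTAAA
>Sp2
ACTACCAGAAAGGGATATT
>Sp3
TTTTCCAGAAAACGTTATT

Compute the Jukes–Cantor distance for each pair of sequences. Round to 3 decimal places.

d(Sp1,Sp2) = 0.618, d(Sp1,Sp3) = 0.618, d(Sp2,Sp3) = 0.410

Sp1–Sp2: 8/19 sites differ → p ≈ 0.421053, d = −0.75 ln(1 − 0.561404) = 0.618132 ≈ 0.618.
Sp1–Sp3: 8/19 sites differ → p ≈ 0.421053, d = −0.75 ln(1 − 0.561404) = 0.618132 ≈ 0.618.
Sp2–Sp3: 6/19 sites differ → p ≈ 0.315789, d = −0.75 ln(1 − 0.421052) = 0.409907 ≈ 0.410.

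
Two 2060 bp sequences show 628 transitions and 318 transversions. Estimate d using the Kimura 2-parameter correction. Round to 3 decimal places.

0.814

P = 628/2060 ≈ 0.304854 and Q = 318/2060 ≈ 0.154369.
Under the Kimura two-parameter model, d = −½ ln(1 − 2P − Q) − ¼ ln(1 − 2Q).
1 − 2P − Q = 0.235923, giving −½ ln(0.235923) = 0.722125.
1 − 2Q = 0.691262, giving −¼ ln(0.691262) = 0.092309.
d = 0.722125 + 0.092309 = 0.814434.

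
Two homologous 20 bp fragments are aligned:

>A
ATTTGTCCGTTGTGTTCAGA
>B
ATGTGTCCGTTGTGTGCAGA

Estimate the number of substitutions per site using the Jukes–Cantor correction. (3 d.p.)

0.107

The sequences differ at 2 of 20 sites (3, 16), so p = 2/20 = 0.1.
d = −(3/4) ln(1 − 4p/3) = −0.75 ln(1 − 0.133333) = −0.75 ln(0.866667)
  = −0.75 × (-0.143100) = 0.107325 substitutions/site.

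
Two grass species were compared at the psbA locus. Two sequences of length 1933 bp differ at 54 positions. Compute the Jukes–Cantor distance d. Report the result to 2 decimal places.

0.03

p = 54/1933 ≈ 0.027936.
d = −(3/4) ln(1 − 4p/3) = −0.75 ln(1 − 0.037248) = −0.75 ln(0.962752)
  = −0.75 × (-0.037959) = 0.028469 substitutions/site.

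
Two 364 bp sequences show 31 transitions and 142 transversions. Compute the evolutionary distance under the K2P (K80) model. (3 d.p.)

0.790

P = 31/364 ≈ 0.085165 and Q = 142/364 ≈ 0.39011.
Under the Kimura two-parameter model, d = −½ ln(1 − 2P − Q) − ¼ ln(1 − 2Q).
1 − 2P − Q = 0.43956, giving −½ ln(0.43956) = 0.410991.
1 − 2Q = 0.21978, giving −¼ ln(0.21978) = 0.378782.
d = 0.410991 + 0.378782 = 0.789773.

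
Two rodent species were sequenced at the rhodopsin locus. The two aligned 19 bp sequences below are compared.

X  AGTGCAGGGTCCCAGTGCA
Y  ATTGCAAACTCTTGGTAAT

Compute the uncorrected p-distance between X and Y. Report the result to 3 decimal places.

0.526

The sequences differ at 10 of 19 positions (sites 2, 7, 8, 9, 12, 13, 14, 17, 18, 19).
p = 10/19 = 0.526315… ≈ 0.526 (to 3 d.p.).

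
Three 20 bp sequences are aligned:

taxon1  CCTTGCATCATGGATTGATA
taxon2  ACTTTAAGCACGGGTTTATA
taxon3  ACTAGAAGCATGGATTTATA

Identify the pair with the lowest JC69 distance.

taxon2 and taxon3

taxon1–taxon2: 7/20 differ, p = 0.350, d = 0.471.
taxon1–taxon3: 5/20 differ, p = 0.250, d = 0.304.
taxon2–taxon3: 4/20 differ, p = 0.200, d = 0.233.
The smallest distance is between taxon2 and taxon3.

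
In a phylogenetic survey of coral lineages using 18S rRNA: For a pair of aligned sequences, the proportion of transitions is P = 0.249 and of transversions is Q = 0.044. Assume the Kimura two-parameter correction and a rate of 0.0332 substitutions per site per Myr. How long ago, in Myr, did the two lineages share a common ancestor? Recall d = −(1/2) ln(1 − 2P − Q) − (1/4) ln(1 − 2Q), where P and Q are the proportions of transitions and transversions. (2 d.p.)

Under the Kimura two-parameter model, d = −½ ln(1 − 2P − Q) − ¼ ln(1 − 2Q).
1 − 2P − Q = 0.458, giving −½ ln(0.458) = 0.390443.
1 − 2Q = 0.912, giving −¼ ln(0.912) = 0.023029.
d = 0.390443 + 0.023029 = 0.413472.
Under a molecular clock d = 2μt, so t = d/(2μ) = 0.413472 / (2 × 0.0332) = 6.23 Myr.

6.23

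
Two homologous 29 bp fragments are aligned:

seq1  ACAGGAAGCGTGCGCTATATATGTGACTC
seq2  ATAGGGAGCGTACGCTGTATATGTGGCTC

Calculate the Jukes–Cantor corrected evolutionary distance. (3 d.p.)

The sequences differ at 5 of 29 sites (2, 6, 12, 17, 26), so p = 5/29 ≈ 0.172414.
d = −(3/4) ln(1 − 4p/3) = −0.75 ln(1 − 0.229885) = −0.75 ln(0.770115)
  = −0.75 × (-0.261215) = 0.195911 substitutions/site.

0.196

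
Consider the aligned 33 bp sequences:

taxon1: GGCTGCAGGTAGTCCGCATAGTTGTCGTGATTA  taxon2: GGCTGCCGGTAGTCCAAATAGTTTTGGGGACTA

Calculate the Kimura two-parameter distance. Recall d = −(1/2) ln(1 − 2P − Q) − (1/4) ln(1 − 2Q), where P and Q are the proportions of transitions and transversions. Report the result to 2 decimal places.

0.25

Of 33 sites, 2 differences are transitions and 5 are transversions, so P = 2/33 ≈ 0.060606 and Q = 5/33 ≈ 0.151515.
Under the Kimura two-parameter model, d = −½ ln(1 − 2P − Q) − ¼ ln(1 − 2Q).
1 − 2P − Q = 0.727273, giving −½ ln(0.727273) = 0.159227.
1 − 2Q = 0.69697, giving −¼ ln(0.69697) = 0.090253.
d = 0.159227 + 0.090253 = 0.249480.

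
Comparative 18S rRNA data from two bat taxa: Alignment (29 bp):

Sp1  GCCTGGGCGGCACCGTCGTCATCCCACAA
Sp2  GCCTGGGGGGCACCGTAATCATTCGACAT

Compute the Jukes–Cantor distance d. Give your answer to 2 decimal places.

The sequences differ at 6 of 29 sites (8, 17, 18, 23, 25, 29), so p = 6/29 ≈ 0.206897.
d = −(3/4) ln(1 − 4p/3) = −0.75 ln(1 − 0.275863) = −0.75 ln(0.724137)
  = −0.75 × (-0.322775) = 0.242081 substitutions/site.

0.24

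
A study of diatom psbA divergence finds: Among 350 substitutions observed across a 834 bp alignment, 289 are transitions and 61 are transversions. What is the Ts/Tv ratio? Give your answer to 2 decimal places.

R = 289/61 = 4.737704… ≈ 4.74 (to 2 d.p.).

4.74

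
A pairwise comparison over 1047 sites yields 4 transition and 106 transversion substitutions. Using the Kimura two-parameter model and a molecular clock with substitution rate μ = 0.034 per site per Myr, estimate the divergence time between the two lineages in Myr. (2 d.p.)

1.68

P = 4/1047 ≈ 0.00382 and Q = 106/1047 ≈ 0.101242.
Under the Kimura two-parameter model, d = −½ ln(1 − 2P − Q) − ¼ ln(1 − 2Q).
1 − 2P − Q = 0.891118, giving −½ ln(0.891118) = 0.057639.
1 − 2Q = 0.797516, giving −¼ ln(0.797516) = 0.056563.
d = 0.057639 + 0.056563 = 0.114202.
Under a molecular clock d = 2μt, so t = d/(2μ) = 0.114202 / (2 × 0.034) = 1.68 Myr.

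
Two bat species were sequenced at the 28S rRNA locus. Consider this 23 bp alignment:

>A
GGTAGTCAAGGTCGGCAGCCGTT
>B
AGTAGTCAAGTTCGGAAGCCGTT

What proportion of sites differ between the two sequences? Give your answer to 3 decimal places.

0.130

The sequences differ at 3 of 23 positions (sites 1, 11, 16).
p = 3/23 = 0.130434… ≈ 0.130 (to 3 d.p.).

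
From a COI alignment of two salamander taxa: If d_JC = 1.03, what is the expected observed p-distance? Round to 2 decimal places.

p = (3/4)(1 − e^(−4d/3)) = 0.75 × (1 − e^(-1.373333)) = 0.75 × (1 − 0.253261) = 0.560054.

0.56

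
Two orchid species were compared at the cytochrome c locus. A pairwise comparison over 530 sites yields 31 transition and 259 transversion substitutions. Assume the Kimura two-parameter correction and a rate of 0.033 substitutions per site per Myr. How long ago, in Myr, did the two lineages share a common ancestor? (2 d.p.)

21.40

P = 31/530 ≈ 0.058491 and Q = 259/530 ≈ 0.488679.
Under the Kimura two-parameter model, d = −½ ln(1 − 2P − Q) − ¼ ln(1 − 2Q).
1 − 2P − Q = 0.394339, giving −½ ln(0.394339) = 0.465272.
1 − 2Q = 0.022642, giving −¼ ln(0.022642) = 0.946987.
d = 0.465272 + 0.946987 = 1.412259.
Under a molecular clock d = 2μt, so t = d/(2μ) = 1.412259 / (2 × 0.033) = 21.40 Myr.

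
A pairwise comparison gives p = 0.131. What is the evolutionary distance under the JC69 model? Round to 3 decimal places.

d = −(3/4) ln(1 − 4p/3) = −0.75 ln(1 − 0.174667) = −0.75 ln(0.825333)
  = −0.75 × (-0.191968) = 0.143976 substitutions/site.

0.144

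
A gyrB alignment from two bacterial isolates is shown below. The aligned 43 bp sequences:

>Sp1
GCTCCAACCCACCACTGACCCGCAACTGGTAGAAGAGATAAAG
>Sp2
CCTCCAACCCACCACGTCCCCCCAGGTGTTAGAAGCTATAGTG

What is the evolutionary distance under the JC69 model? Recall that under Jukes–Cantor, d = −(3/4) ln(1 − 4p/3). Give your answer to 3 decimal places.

The sequences differ at 12 of 43 sites, so p = 12/43 ≈ 0.27907.
d = −(3/4) ln(1 − 4p/3) = −0.75 ln(1 − 0.372093) = −0.75 ln(0.627907)
  = −0.75 × (-0.465363) = 0.349022 substitutions/site.

0.349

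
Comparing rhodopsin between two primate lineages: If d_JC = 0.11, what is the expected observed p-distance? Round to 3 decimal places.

0.102

p = (3/4)(1 − e^(−4d/3)) = 0.75 × (1 − e^(-0.146667)) = 0.75 × (1 − 0.863582) = 0.102314.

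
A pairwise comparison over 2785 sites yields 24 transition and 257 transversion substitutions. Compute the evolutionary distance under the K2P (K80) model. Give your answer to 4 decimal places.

0.1090

P = 24/2785 ≈ 0.008618 and Q = 257/2785 ≈ 0.09228.
Under the Kimura two-parameter model, d = −½ ln(1 − 2P − Q) − ¼ ln(1 − 2Q).
1 − 2P − Q = 0.890484, giving −½ ln(0.890484) = 0.057995.
1 − 2Q = 0.81544, giving −¼ ln(0.81544) = 0.051007.
d = 0.057995 + 0.051007 = 0.109002.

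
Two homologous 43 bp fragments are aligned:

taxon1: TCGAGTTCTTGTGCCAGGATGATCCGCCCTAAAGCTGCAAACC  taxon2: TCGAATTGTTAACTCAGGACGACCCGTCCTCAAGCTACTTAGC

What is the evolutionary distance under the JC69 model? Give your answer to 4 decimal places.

The sequences differ at 14 of 43 sites, so p = 14/43 ≈ 0.325581.
d = −(3/4) ln(1 − 4p/3) = −0.75 ln(1 − 0.434108) = −0.75 ln(0.565892)
  = −0.75 × (-0.569352) = 0.427014 substitutions/site.

0.4270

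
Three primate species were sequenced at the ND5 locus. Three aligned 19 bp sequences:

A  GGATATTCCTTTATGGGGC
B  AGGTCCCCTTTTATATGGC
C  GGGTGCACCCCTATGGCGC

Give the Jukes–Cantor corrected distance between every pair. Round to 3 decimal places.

d(A,B) = 0.618, d(A,C) = 0.507, d(B,C) = 0.749

A–B: 8/19 sites differ → p ≈ 0.421053, d = −0.75 ln(1 − 0.561404) = 0.618132 ≈ 0.618.
A–C: 7/19 sites differ → p ≈ 0.368421, d = −0.75 ln(1 − 0.491228) = 0.506816 ≈ 0.507.
B–C: 9/19 sites differ → p ≈ 0.473684, d = −0.75 ln(1 − 0.631579) = 0.748897 ≈ 0.749.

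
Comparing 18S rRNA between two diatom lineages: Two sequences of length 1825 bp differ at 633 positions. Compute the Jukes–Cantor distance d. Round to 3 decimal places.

p = 633/1825 ≈ 0.346849.
d = −(3/4) ln(1 − 4p/3) = −0.75 ln(1 − 0.462465) = −0.75 ln(0.537535)
  = −0.75 × (-0.620761) = 0.465571 substitutions/site.

0.466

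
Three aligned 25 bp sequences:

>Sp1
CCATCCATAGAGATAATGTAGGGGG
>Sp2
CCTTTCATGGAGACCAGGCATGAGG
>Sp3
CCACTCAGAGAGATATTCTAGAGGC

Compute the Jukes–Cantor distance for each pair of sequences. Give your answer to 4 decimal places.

d(Sp1,Sp2) = 0.4904, d(Sp1,Sp3) = 0.3505, d(Sp2,Sp3) = 1.0298

Sp1–Sp2: 9/25 sites differ → p = 0.36, d = −0.75 ln(1 − 0.48) = 0.490445 ≈ 0.4904.
Sp1–Sp3: 7/25 sites differ → p = 0.28, d = −0.75 ln(1 − 0.373333) = 0.350505 ≈ 0.3505.
Sp2–Sp3: 14/25 sites differ → p = 0.56, d = −0.75 ln(1 − 0.746667) = 1.029788 ≈ 1.0298.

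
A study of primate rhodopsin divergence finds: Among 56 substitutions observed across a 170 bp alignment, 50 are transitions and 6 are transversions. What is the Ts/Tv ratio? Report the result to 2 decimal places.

R = 50/6 = 8.333333… ≈ 8.33 (to 2 d.p.).

8.33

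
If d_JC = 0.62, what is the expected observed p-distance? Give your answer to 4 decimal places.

0.4219

p = (3/4)(1 − e^(−4d/3)) = 0.75 × (1 − e^(-0.826667)) = 0.75 × (1 − 0.437505) = 0.421871.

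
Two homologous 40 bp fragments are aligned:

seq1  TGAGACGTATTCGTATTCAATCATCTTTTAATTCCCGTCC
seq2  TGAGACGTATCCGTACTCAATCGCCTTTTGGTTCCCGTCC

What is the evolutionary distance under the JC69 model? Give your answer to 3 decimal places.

0.167

The sequences differ at 6 of 40 sites (11, 16, 23, 24, 30, 31), so p = 6/40 = 0.15.
d = −(3/4) ln(1 − 4p/3) = −0.75 ln(1 − 0.2) = −0.75 ln(0.8)
  = −0.75 × (-0.223144) = 0.167358 substitutions/site.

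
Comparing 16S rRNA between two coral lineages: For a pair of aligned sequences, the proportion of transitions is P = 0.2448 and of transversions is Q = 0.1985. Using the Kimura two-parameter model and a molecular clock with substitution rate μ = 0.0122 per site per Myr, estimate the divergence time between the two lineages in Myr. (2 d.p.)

Under the Kimura two-parameter model, d = −½ ln(1 − 2P − Q) − ¼ ln(1 − 2Q).
1 − 2P − Q = 0.3119, giving −½ ln(0.3119) = 0.582536.
1 − 2Q = 0.603, giving −¼ ln(0.603) = 0.126460.
d = 0.582536 + 0.126460 = 0.708996.
Under a molecular clock d = 2μt, so t = d/(2μ) = 0.708996 / (2 × 0.0122) = 29.06 Myr.

29.06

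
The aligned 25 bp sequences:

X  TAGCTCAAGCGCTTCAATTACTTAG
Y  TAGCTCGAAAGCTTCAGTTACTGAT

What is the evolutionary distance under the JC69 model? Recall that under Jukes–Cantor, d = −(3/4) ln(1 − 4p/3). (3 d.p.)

The sequences differ at 6 of 25 sites (7, 9, 10, 17, 23, 25), so p = 6/25 = 0.24.
d = −(3/4) ln(1 − 4p/3) = −0.75 ln(1 − 0.32) = −0.75 ln(0.68)
  = −0.75 × (-0.385662) = 0.289247 substitutions/site.

0.289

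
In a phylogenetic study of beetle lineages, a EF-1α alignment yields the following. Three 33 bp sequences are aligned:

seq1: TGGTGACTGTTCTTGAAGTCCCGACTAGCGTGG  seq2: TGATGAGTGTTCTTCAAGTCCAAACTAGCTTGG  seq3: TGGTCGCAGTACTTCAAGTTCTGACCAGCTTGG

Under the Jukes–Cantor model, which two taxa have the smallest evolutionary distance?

seq1 and seq2

seq1–seq2: 6/33 differ, p = 0.182, d = 0.208.
seq1–seq3: 9/33 differ, p = 0.273, d = 0.339.
seq2–seq3: 10/33 differ, p = 0.303, d = 0.388.
The smallest distance is between seq1 and seq2.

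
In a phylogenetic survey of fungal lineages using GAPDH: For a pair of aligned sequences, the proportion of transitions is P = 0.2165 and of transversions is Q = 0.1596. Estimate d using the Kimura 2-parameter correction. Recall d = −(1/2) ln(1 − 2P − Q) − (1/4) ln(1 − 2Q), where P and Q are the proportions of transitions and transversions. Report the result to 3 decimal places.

Under the Kimura two-parameter model, d = −½ ln(1 − 2P − Q) − ¼ ln(1 − 2Q).
1 − 2P − Q = 0.4074, giving −½ ln(0.4074) = 0.448980.
1 − 2Q = 0.6808, giving −¼ ln(0.6808) = 0.096122.
d = 0.448980 + 0.096122 = 0.545102.

0.545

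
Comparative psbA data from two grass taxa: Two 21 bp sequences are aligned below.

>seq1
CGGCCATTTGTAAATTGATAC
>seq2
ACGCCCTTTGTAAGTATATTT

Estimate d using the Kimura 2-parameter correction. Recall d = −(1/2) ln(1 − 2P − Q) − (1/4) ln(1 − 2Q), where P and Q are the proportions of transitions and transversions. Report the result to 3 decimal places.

0.535

Of 21 sites, 2 differences are transitions and 6 are transversions, so P = 2/21 ≈ 0.095238 and Q = 6/21 ≈ 0.285714.
Under the Kimura two-parameter model, d = −½ ln(1 − 2P − Q) − ¼ ln(1 − 2Q).
1 − 2P − Q = 0.52381, giving −½ ln(0.52381) = 0.323313.
1 − 2Q = 0.428572, giving −¼ ln(0.428572) = 0.211824.
d = 0.323313 + 0.211824 = 0.535137.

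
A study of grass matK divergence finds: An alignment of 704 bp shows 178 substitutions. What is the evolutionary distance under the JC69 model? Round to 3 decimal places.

0.308

p = 178/704 ≈ 0.252841.
d = −(3/4) ln(1 − 4p/3) = −0.75 ln(1 − 0.337121) = −0.75 ln(0.662879)
  = −0.75 × (-0.411163) = 0.308372 substitutions/site.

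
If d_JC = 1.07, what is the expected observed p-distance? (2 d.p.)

0.57

p = (3/4)(1 − e^(−4d/3)) = 0.75 × (1 − e^(-1.426667)) = 0.75 × (1 − 0.240108) = 0.569919.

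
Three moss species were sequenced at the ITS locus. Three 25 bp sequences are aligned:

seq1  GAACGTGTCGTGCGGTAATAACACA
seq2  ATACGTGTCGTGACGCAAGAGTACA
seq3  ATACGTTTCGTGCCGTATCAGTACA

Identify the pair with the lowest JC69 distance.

seq1–seq2: 8/25 differ, p = 0.320, d = 0.417.
seq1–seq3: 8/25 differ, p = 0.320, d = 0.417.
seq2–seq3: 5/25 differ, p = 0.200, d = 0.233.
The smallest distance is between seq2 and seq3.

seq2 and seq3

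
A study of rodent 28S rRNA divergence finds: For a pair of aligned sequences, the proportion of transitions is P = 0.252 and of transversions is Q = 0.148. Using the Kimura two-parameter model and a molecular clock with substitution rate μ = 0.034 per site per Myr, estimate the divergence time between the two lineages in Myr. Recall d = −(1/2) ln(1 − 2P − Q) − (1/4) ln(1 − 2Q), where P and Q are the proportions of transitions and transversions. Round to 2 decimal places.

Under the Kimura two-parameter model, d = −½ ln(1 − 2P − Q) − ¼ ln(1 − 2Q).
1 − 2P − Q = 0.348, giving −½ ln(0.348) = 0.527776.
1 − 2Q = 0.704, giving −¼ ln(0.704) = 0.087744.
d = 0.527776 + 0.087744 = 0.615520.
Under a molecular clock d = 2μt, so t = d/(2μ) = 0.615520 / (2 × 0.034) = 9.05 Myr.

9.05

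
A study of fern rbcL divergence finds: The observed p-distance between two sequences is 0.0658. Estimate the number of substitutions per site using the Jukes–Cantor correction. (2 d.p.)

0.07

d = −(3/4) ln(1 − 4p/3) = −0.75 ln(1 − 0.087733) = −0.75 ln(0.912267)
  = −0.75 × (-0.091823) = 0.068867 substitutions/site.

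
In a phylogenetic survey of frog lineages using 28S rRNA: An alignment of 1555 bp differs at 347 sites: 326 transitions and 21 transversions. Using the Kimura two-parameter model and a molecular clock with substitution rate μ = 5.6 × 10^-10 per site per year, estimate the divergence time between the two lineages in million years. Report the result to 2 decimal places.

P = 326/1555 ≈ 0.209646 and Q = 21/1555 ≈ 0.013505.
Under the Kimura two-parameter model, d = −½ ln(1 − 2P − Q) − ¼ ln(1 − 2Q).
1 − 2P − Q = 0.567203, giving −½ ln(0.567203) = 0.283519.
1 − 2Q = 0.97299, giving −¼ ln(0.97299) = 0.006845.
d = 0.283519 + 0.006845 = 0.290364.
Under a molecular clock d = 2μt, so t = d/(2μ) = 0.290364 / (2 × 5.6 × 10^-10) = 259.25 million years.

259.25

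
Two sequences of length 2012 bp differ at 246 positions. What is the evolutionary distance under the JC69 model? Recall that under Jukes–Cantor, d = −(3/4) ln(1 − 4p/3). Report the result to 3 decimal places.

0.133

p = 246/2012 ≈ 0.122266.
d = −(3/4) ln(1 − 4p/3) = −0.75 ln(1 − 0.163021) = −0.75 ln(0.836979)
  = −0.75 × (-0.177956) = 0.133467 substitutions/site.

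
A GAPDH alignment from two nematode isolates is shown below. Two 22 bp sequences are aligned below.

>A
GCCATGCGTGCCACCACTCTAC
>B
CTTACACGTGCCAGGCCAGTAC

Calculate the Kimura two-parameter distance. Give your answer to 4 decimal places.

0.7029

Of 22 sites, 4 differences are transitions and 6 are transversions, so P = 4/22 ≈ 0.181818 and Q = 6/22 ≈ 0.272727.
Under the Kimura two-parameter model, d = −½ ln(1 − 2P − Q) − ¼ ln(1 − 2Q).
1 − 2P − Q = 0.363637, giving −½ ln(0.363637) = 0.505800.
1 − 2Q = 0.454546, giving −¼ ln(0.454546) = 0.197114.
d = 0.505800 + 0.197114 = 0.702914.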